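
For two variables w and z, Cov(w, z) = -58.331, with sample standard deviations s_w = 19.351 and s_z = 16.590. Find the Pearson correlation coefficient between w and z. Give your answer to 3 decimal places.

-0.182

r = Cov(w,z) / (s_w · s_z) = -58.331 / (19.351 × 16.590)
  = -58.331 / 321.0331 ≈ -0.182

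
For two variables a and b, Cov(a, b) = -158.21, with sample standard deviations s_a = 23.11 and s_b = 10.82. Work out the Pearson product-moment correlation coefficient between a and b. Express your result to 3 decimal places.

r = Cov(a,b) / (s_a · s_b) = -158.21 / (23.11 × 10.82)
  = -158.21 / 250.0502 ≈ -0.633

-0.633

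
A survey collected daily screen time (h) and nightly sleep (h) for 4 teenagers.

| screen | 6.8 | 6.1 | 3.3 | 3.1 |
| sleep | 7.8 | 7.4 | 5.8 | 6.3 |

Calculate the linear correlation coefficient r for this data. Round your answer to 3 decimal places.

n = 4, Σx = 19.3, Σy = 27.3, Σx² = 103.95, Σy² = 188.93, Σxy = 136.85
nΣxy − ΣxΣy = 547.4 − 526.89 = 20.51
nΣx² − (Σx)² = 415.8 − 372.49 = 43.31; nΣy² − (Σy)² = 755.72 − 745.29 = 10.43
r = 20.51 / √(43.31 × 10.43) = 20.51 / 21.2538 ≈ 0.965

0.965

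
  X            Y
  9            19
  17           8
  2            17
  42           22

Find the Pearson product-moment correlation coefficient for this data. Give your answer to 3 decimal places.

n = 4, ΣX = 70, ΣY = 66, ΣX² = 2138, ΣY² = 1198, ΣXY = 1265
nΣXY − ΣXΣY = 5060 − 4620 = 440
nΣX² − (ΣX)² = 8552 − 4900 = 3652; nΣY² − (ΣY)² = 4792 − 4356 = 436
r = 440 / √(3652 × 436) = 440 / 1261.8526 ≈ 0.349

0.349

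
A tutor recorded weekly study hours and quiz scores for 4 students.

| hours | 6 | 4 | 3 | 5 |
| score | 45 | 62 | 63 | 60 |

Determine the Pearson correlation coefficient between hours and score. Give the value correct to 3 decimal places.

-0.858

n = 4, Σx = 18, Σy = 230, Σx² = 86, Σy² = 13438, Σxy = 1007
nΣxy − ΣxΣy = 4028 − 4140 = -112
nΣx² − (Σx)² = 344 − 324 = 20; nΣy² − (Σy)² = 53752 − 52900 = 852
r = -112 / √(20 × 852) = -112 / 130.5374 ≈ -0.858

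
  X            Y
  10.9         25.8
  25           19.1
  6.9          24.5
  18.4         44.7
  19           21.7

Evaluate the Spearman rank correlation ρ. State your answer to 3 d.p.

-0.600

Rank X: 2, 5, 1, 3, 4
Rank Y: 4, 1, 3, 5, 2
d = rank(X) − rank(Y): -2, 4, -2, -2, 2; Σd² = 32
ρ = 1 − 6Σd² / [n(n²−1)] = 1 − 6×32 / (5×24) = 1 − 192/120 ≈ -0.600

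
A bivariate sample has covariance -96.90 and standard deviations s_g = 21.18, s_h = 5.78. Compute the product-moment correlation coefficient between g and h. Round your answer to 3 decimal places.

r = Cov(g,h) / (s_g · s_h) = -96.90 / (21.18 × 5.78)
  = -96.90 / 122.4204 ≈ -0.792

-0.792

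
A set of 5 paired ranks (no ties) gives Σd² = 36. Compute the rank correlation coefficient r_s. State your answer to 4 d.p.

ρ = 1 − 6Σd² / [n(n²−1)] = 1 − 6×36 / (5×24)
  = 1 − 216/120 = 1 − 1.80000 ≈ -0.8000

-0.8000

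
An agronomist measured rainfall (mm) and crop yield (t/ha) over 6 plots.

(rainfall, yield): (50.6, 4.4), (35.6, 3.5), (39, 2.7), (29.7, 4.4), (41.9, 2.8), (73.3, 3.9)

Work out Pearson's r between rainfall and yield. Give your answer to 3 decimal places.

n = 6, Σx = 270.1, Σy = 21.7, Σx² = 13359.31, Σy² = 81.31, Σxy = 986.41
nΣxy − ΣxΣy = 5918.46 − 5861.17 = 57.29
nΣx² − (Σx)² = 80155.86 − 72954.01 = 7201.85; nΣy² − (Σy)² = 487.86 − 470.89 = 16.97
r = 57.29 / √(7201.85 × 16.97) = 57.29 / 349.5932 ≈ 0.164

0.164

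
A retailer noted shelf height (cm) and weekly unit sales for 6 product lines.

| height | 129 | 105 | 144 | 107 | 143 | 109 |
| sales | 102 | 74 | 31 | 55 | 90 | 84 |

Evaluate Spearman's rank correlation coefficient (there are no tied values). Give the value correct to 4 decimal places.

Rank height: 4, 1, 6, 2, 5, 3
Rank sales: 6, 3, 1, 2, 5, 4
d = rank(height) − rank(sales): -2, -2, 5, 0, 0, -1; Σd² = 34
ρ = 1 − 6Σd² / [n(n²−1)] = 1 − 6×34 / (6×35) = 1 − 204/210 ≈ 0.0286

0.0286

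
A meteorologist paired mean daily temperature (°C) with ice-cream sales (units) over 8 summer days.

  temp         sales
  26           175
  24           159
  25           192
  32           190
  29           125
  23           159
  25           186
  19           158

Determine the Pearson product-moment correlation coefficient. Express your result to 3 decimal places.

n = 8, Σx = 203, Σy = 1344, Σx² = 5257, Σy² = 229336, Σxy = 34180
nΣxy − ΣxΣy = 273440 − 272832 = 608
nΣx² − (Σx)² = 42056 − 41209 = 847; nΣy² − (Σy)² = 1834688 − 1806336 = 28352
r = 608 / √(847 × 28352) = 608 / 4900.4228 ≈ 0.124

0.124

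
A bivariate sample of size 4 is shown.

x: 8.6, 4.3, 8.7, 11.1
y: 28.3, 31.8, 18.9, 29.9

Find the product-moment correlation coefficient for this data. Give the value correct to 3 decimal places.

n = 4, Σx = 32.7, Σy = 108.9, Σx² = 291.35, Σy² = 3063.35, Σxy = 876.44
nΣxy − ΣxΣy = 3505.76 − 3561.03 = -55.27
nΣx² − (Σx)² = 1165.4 − 1069.29 = 96.11; nΣy² − (Σy)² = 12253.4 − 11859.21 = 394.19
r = -55.27 / √(96.11 × 394.19) = -55.27 / 194.6422 ≈ -0.284

-0.284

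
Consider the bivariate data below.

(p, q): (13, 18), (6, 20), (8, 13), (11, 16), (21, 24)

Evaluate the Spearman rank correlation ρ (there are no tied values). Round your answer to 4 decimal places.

0.4000

Rank p: 4, 1, 2, 3, 5
Rank q: 3, 4, 1, 2, 5
d = rank(p) − rank(q): 1, -3, 1, 1, 0; Σd² = 12
ρ = 1 − 6Σd² / [n(n²−1)] = 1 − 6×12 / (5×24) = 1 − 72/120 ≈ 0.4000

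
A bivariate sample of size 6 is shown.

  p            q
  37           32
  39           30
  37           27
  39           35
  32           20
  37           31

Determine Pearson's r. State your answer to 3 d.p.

n = 6, Σp = 221, Σq = 175, Σp² = 8173, Σq² = 5239, Σpq = 6505
nΣpq − ΣpΣq = 39030 − 38675 = 355
nΣp² − (Σp)² = 49038 − 48841 = 197; nΣq² − (Σq)² = 31434 − 30625 = 809
r = 355 / √(197 × 809) = 355 / 399.2155 ≈ 0.889

0.889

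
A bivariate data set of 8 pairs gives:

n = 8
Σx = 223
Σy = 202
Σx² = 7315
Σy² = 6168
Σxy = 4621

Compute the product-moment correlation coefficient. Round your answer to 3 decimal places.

r = (nΣxy − ΣxΣy) / √[(nΣx² − (Σx)²)(nΣy² − (Σy)²)]
Numerator: 8×4621 − 223×202 = -8078
Denominator: √[(58520 − 49729)(49344 − 40804)] = √[8791 × 8540] = 8664.5912
r = -8078 / 8664.5912 ≈ -0.932

-0.932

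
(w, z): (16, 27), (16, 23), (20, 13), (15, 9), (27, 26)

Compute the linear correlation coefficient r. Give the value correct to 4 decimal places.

0.3386

n = 5, Σw = 94, Σz = 98, Σw² = 1866, Σz² = 2184, Σwz = 1897
nΣwz − ΣwΣz = 9485 − 9212 = 273
nΣw² − (Σw)² = 9330 − 8836 = 494; nΣz² − (Σz)² = 10920 − 9604 = 1316
r = 273 / √(494 × 1316) = 273 / 806.2903 ≈ 0.3386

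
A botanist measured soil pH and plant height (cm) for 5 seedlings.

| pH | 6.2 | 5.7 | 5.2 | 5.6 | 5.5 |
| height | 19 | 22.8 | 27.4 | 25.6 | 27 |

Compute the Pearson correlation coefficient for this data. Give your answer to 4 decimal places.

-0.9512

n = 5, Σx = 28.2, Σy = 121.8, Σx² = 159.58, Σy² = 3015.96, Σxy = 682.1
nΣxy − ΣxΣy = 3410.5 − 3434.76 = -24.26
nΣx² − (Σx)² = 797.9 − 795.24 = 2.66; nΣy² − (Σy)² = 15079.8 − 14835.24 = 244.56
r = -24.26 / √(2.66 × 244.56) = -24.26 / 25.5055 ≈ -0.9512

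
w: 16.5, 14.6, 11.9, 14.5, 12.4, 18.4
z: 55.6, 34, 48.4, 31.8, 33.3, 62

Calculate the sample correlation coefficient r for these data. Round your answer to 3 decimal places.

0.648

n = 6, Σw = 88.3, Σz = 265.1, Σw² = 1329.59, Σz² = 12554.05, Σwz = 4004.58
nΣwz − ΣwΣz = 24027.48 − 23408.33 = 619.15
nΣw² − (Σw)² = 7977.54 − 7796.89 = 180.65; nΣz² − (Σz)² = 75324.3 − 70278.01 = 5046.29
r = 619.15 / √(180.65 × 5046.29) = 619.15 / 954.7839 ≈ 0.648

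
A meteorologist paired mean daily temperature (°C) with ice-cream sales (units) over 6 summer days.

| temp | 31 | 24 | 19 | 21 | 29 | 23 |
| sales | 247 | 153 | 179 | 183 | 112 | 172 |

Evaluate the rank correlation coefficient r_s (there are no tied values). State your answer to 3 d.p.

Rank temp: 6, 4, 1, 2, 5, 3
Rank sales: 6, 2, 4, 5, 1, 3
d = rank(temp) − rank(sales): 0, 2, -3, -3, 4, 0; Σd² = 38
ρ = 1 − 6Σd² / [n(n²−1)] = 1 − 6×38 / (6×35) = 1 − 228/210 ≈ -0.086

-0.086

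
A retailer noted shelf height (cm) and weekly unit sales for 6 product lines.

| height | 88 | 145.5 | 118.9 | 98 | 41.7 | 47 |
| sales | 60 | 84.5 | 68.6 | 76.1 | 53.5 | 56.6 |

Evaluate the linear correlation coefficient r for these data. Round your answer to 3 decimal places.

n = 6, Σx = 539.1, Σy = 399.3, Σx² = 56603.35, Σy² = 27303.23, Σxy = 38080.24
nΣxy − ΣxΣy = 228481.44 − 215262.63 = 13218.81
nΣx² − (Σx)² = 339620.1 − 290628.81 = 48991.29; nΣy² − (Σy)² = 163819.38 − 159440.49 = 4378.89
r = 13218.81 / √(48991.29 × 4378.89) = 13218.81 / 14646.7563 ≈ 0.903

0.903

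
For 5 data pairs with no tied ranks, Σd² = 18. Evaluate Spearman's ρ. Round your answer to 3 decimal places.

ρ = 1 − 6Σd² / [n(n²−1)] = 1 − 6×18 / (5×24)
  = 1 − 108/120 = 1 − 0.9000 ≈ 0.100

0.100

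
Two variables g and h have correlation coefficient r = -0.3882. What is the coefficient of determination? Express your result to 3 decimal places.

r² = (-0.3882)² = 0.151

0.151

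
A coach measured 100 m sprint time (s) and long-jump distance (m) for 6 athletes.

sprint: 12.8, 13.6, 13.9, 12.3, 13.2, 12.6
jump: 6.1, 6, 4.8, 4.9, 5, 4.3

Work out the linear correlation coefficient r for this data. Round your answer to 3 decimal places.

n = 6, Σx = 78.4, Σy = 31.1, Σx² = 1026.3, Σy² = 163.75, Σxy = 406.85
nΣxy − ΣxΣy = 2441.1 − 2438.24 = 2.86
nΣx² − (Σx)² = 6157.8 − 6146.56 = 11.24; nΣy² − (Σy)² = 982.5 − 967.21 = 15.29
r = 2.86 / √(11.24 × 15.29) = 2.86 / 13.1095 ≈ 0.218

0.218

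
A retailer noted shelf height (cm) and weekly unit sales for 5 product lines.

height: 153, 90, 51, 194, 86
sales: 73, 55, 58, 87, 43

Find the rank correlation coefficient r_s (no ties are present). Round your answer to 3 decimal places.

0.700

Rank height: 4, 3, 1, 5, 2
Rank sales: 4, 2, 3, 5, 1
d = rank(height) − rank(sales): 0, 1, -2, 0, 1; Σd² = 6
ρ = 1 − 6Σd² / [n(n²−1)] = 1 − 6×6 / (5×24) = 1 − 36/120 ≈ 0.700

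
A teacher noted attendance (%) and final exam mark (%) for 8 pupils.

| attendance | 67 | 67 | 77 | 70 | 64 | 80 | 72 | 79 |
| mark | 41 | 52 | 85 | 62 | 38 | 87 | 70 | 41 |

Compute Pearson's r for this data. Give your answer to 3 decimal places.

n = 8, Σx = 576, Σy = 476, Σx² = 41728, Σy² = 31048, Σxy = 34787
nΣxy − ΣxΣy = 278296 − 274176 = 4120
nΣx² − (Σx)² = 333824 − 331776 = 2048; nΣy² − (Σy)² = 248384 − 226576 = 21808
r = 4120 / √(2048 × 21808) = 4120 / 6683.0221 ≈ 0.616

0.616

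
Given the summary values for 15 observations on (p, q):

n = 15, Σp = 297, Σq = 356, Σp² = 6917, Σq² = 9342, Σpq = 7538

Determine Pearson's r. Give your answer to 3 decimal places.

r = (nΣpq − ΣpΣq) / √[(nΣp² − (Σp)²)(nΣq² − (Σq)²)]
Numerator: 15×7538 − 297×356 = 7338
Denominator: √[(103755 − 88209)(140130 − 126736)] = √[15546 × 13394] = 14429.9385
r = 7338 / 14429.9385 ≈ 0.509

0.509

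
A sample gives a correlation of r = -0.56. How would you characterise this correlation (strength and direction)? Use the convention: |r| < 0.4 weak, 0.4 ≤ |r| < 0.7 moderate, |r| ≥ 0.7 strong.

r = -0.56 < 0 so the relationship is negative.
|r| = 0.56, which falls in the moderate range.

moderate negative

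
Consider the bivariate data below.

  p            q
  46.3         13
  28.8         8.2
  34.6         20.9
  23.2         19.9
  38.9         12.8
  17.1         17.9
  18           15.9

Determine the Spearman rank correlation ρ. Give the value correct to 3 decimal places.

Rank p: 7, 4, 5, 3, 6, 1, 2
Rank q: 3, 1, 7, 6, 2, 5, 4
d = rank(p) − rank(q): 4, 3, -2, -3, 4, -4, -2; Σd² = 74
ρ = 1 − 6Σd² / [n(n²−1)] = 1 − 6×74 / (7×48) = 1 − 444/336 ≈ -0.321

-0.321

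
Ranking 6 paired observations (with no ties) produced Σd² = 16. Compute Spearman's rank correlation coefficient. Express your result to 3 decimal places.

ρ = 1 − 6Σd² / [n(n²−1)] = 1 − 6×16 / (6×35)
  = 1 − 96/210 = 1 − 0.4571 ≈ 0.543

0.543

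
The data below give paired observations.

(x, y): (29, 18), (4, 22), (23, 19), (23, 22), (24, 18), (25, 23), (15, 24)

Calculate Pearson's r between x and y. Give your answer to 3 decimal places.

-0.503

n = 7, Σx = 143, Σy = 146, Σx² = 3341, Σy² = 3082, Σxy = 2920
nΣxy − ΣxΣy = 20440 − 20878 = -438
nΣx² − (Σx)² = 23387 − 20449 = 2938; nΣy² − (Σy)² = 21574 − 21316 = 258
r = -438 / √(2938 × 258) = -438 / 870.6343 ≈ -0.503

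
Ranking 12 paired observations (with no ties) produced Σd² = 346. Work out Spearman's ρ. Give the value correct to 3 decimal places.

-0.210

ρ = 1 − 6Σd² / [n(n²−1)] = 1 − 6×346 / (12×143)
  = 1 − 2076/1716 = 1 − 1.2098 ≈ -0.210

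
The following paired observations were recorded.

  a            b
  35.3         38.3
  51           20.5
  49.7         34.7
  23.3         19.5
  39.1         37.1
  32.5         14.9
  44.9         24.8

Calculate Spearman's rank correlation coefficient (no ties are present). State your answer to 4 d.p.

Rank a: 3, 7, 6, 1, 4, 2, 5
Rank b: 7, 3, 5, 2, 6, 1, 4
d = rank(a) − rank(b): -4, 4, 1, -1, -2, 1, 1; Σd² = 40
ρ = 1 − 6Σd² / [n(n²−1)] = 1 − 6×40 / (7×48) = 1 − 240/336 ≈ 0.2857

0.2857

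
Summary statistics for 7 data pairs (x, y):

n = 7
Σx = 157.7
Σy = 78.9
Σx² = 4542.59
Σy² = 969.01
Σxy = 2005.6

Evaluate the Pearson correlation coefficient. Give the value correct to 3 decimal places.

r = (nΣxy − ΣxΣy) / √[(nΣx² − (Σx)²)(nΣy² − (Σy)²)]
Numerator: 7×2005.6 − 157.7×78.9 = 1596.67
Denominator: √[(31798.13 − 24869.29)(6783.07 − 6225.21)] = √[6928.84 × 557.86] = 1966.0424
r = 1596.67 / 1966.0424 ≈ 0.812

0.812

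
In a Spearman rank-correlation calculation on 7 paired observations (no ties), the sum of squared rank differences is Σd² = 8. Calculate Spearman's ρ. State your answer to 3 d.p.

0.857

ρ = 1 − 6Σd² / [n(n²−1)] = 1 − 6×8 / (7×48)
  = 1 − 48/336 = 1 − 0.1429 ≈ 0.857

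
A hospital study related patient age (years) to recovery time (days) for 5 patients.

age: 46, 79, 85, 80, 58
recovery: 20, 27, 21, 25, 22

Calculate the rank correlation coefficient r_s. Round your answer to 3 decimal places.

Rank age: 1, 3, 5, 4, 2
Rank recovery: 1, 5, 2, 4, 3
d = rank(age) − rank(recovery): 0, -2, 3, 0, -1; Σd² = 14
ρ = 1 − 6Σd² / [n(n²−1)] = 1 − 6×14 / (5×24) = 1 − 84/120 ≈ 0.300

0.300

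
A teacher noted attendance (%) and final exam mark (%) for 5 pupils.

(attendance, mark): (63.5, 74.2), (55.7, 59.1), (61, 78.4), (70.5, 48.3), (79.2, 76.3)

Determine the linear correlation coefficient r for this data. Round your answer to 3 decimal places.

0.095

n = 5, Σx = 329.9, Σy = 336.3, Σx² = 22098.63, Σy² = 23299.59, Σxy = 22234.08
nΣxy − ΣxΣy = 111170.4 − 110945.37 = 225.03
nΣx² − (Σx)² = 110493.15 − 108834.01 = 1659.14; nΣy² − (Σy)² = 116497.95 − 113097.69 = 3400.26
r = 225.03 / √(1659.14 × 3400.26) = 225.03 / 2375.1858 ≈ 0.095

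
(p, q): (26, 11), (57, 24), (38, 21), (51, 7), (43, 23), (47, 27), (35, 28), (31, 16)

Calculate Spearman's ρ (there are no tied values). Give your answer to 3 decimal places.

0.190

Rank p: 1, 8, 4, 7, 5, 6, 3, 2
Rank q: 2, 6, 4, 1, 5, 7, 8, 3
d = rank(p) − rank(q): -1, 2, 0, 6, 0, -1, -5, -1; Σd² = 68
ρ = 1 − 6Σd² / [n(n²−1)] = 1 − 6×68 / (8×63) = 1 − 408/504 ≈ 0.190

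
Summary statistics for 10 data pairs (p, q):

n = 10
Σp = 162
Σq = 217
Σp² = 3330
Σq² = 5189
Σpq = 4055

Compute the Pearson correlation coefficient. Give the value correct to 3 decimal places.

r = (nΣpq − ΣpΣq) / √[(nΣp² − (Σp)²)(nΣq² − (Σq)²)]
Numerator: 10×4055 − 162×217 = 5396
Denominator: √[(33300 − 26244)(51890 − 47089)] = √[7056 × 4801] = 5820.2969
r = 5396 / 5820.2969 ≈ 0.927

0.927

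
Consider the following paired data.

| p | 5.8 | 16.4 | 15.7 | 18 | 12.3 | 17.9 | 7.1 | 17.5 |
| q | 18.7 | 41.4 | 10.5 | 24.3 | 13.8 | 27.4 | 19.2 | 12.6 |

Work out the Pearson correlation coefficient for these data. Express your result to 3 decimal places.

0.240

n = 8, Σp = 110.7, Σq = 167.9, Σp² = 1701.45, Σq² = 4232.99, Σpq = 2406.69
nΣpq − ΣpΣq = 19253.52 − 18586.53 = 666.99
nΣp² − (Σp)² = 13611.6 − 12254.49 = 1357.11; nΣq² − (Σq)² = 33863.92 − 28190.41 = 5673.51
r = 666.99 / √(1357.11 × 5673.51) = 666.99 / 2774.8112 ≈ 0.240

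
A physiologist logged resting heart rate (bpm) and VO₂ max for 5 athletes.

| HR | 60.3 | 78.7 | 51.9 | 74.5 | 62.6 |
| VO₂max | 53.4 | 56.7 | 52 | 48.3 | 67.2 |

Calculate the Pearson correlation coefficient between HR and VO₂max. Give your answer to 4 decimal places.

-0.0777

n = 5, Σx = 328, Σy = 277.6, Σx² = 21992.4, Σy² = 15619.18, Σxy = 18186.18
nΣxy − ΣxΣy = 90930.9 − 91052.8 = -121.9
nΣx² − (Σx)² = 109962 − 107584 = 2378; nΣy² − (Σy)² = 78095.9 − 77061.76 = 1034.14
r = -121.9 / √(2378 × 1034.14) = -121.9 / 1568.1789 ≈ -0.0777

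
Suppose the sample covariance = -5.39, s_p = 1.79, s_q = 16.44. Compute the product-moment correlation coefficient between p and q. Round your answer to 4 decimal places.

-0.1832

r = Cov(p,q) / (s_p · s_q) = -5.39 / (1.79 × 16.44)
  = -5.39 / 29.4276 ≈ -0.1832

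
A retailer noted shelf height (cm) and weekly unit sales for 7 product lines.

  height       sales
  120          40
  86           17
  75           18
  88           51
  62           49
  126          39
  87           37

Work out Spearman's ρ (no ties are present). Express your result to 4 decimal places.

Rank height: 6, 3, 2, 5, 1, 7, 4
Rank sales: 5, 1, 2, 7, 6, 4, 3
d = rank(height) − rank(sales): 1, 2, 0, -2, -5, 3, 1; Σd² = 44
ρ = 1 − 6Σd² / [n(n²−1)] = 1 − 6×44 / (7×48) = 1 − 264/336 ≈ 0.2143

0.2143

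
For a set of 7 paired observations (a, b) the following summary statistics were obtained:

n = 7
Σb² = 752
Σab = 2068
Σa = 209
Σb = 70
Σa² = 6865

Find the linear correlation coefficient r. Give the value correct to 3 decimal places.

-0.122

r = (nΣab − ΣaΣb) / √[(nΣa² − (Σa)²)(nΣb² − (Σb)²)]
Numerator: 7×2068 − 209×70 = -154
Denominator: √[(48055 − 43681)(5264 − 4900)] = √[4374 × 364] = 1261.7987
r = -154 / 1261.7987 ≈ -0.122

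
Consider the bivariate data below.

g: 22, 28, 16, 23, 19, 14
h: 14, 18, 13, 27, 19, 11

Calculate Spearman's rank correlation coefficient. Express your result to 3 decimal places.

0.714

Rank g: 4, 6, 2, 5, 3, 1
Rank h: 3, 4, 2, 6, 5, 1
d = rank(g) − rank(h): 1, 2, 0, -1, -2, 0; Σd² = 10
ρ = 1 − 6Σd² / [n(n²−1)] = 1 − 6×10 / (6×35) = 1 − 60/210 ≈ 0.714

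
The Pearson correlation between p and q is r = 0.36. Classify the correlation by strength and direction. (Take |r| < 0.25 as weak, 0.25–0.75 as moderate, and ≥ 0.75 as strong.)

r = 0.36 > 0 so the relationship is positive.
|r| = 0.36, which falls in the moderate range.

moderate positive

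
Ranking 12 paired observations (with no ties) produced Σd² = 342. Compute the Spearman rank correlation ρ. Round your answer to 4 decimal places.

ρ = 1 − 6Σd² / [n(n²−1)] = 1 − 6×342 / (12×143)
  = 1 − 2052/1716 = 1 − 1.19580 ≈ -0.1958

-0.1958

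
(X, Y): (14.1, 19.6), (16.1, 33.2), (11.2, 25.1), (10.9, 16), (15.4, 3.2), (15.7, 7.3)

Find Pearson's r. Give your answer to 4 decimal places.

n = 6, ΣX = 83.4, ΣY = 104.4, ΣX² = 1185.92, ΣY² = 2435.94, ΣXY = 1430.29
nΣXY − ΣXΣY = 8581.74 − 8706.96 = -125.22
nΣX² − (ΣX)² = 7115.52 − 6955.56 = 159.96; nΣY² − (ΣY)² = 14615.64 − 10899.36 = 3716.28
r = -125.22 / √(159.96 × 3716.28) = -125.22 / 771.0098 ≈ -0.1624

-0.1624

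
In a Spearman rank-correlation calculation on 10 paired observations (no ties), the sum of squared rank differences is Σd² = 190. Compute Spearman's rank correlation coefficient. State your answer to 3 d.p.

ρ = 1 − 6Σd² / [n(n²−1)] = 1 − 6×190 / (10×99)
  = 1 − 1140/990 = 1 − 1.1515 ≈ -0.152

-0.152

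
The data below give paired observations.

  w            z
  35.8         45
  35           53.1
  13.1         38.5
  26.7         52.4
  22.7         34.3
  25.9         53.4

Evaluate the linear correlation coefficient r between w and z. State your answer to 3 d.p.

n = 6, Σw = 159.2, Σz = 276.7, Σw² = 4577.24, Σz² = 13100.67, Σwz = 7534.6
nΣwz − ΣwΣz = 45207.6 − 44050.64 = 1156.96
nΣw² − (Σw)² = 27463.44 − 25344.64 = 2118.8; nΣz² − (Σz)² = 78604.02 − 76562.89 = 2041.13
r = 1156.96 / √(2118.8 × 2041.13) = 1156.96 / 2079.6024 ≈ 0.556

0.556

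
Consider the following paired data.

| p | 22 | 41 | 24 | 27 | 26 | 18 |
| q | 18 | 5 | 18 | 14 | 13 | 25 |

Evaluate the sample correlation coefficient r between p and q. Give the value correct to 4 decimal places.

-0.9551

n = 6, Σp = 158, Σq = 93, Σp² = 4470, Σq² = 1663, Σpq = 2199
nΣpq − ΣpΣq = 13194 − 14694 = -1500
nΣp² − (Σp)² = 26820 − 24964 = 1856; nΣq² − (Σq)² = 9978 − 8649 = 1329
r = -1500 / √(1856 × 1329) = -1500 / 1570.5489 ≈ -0.9551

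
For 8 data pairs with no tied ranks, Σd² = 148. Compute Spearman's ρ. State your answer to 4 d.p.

ρ = 1 − 6Σd² / [n(n²−1)] = 1 − 6×148 / (8×63)
  = 1 − 888/504 = 1 − 1.76190 ≈ -0.7619

-0.7619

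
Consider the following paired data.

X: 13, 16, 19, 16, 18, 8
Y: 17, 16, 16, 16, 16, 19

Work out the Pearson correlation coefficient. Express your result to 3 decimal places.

n = 6, ΣX = 90, ΣY = 100, ΣX² = 1430, ΣY² = 1674, ΣXY = 1477
nΣXY − ΣXΣY = 8862 − 9000 = -138
nΣX² − (ΣX)² = 8580 − 8100 = 480; nΣY² − (ΣY)² = 10044 − 10000 = 44
r = -138 / √(480 × 44) = -138 / 145.3272 ≈ -0.950

-0.950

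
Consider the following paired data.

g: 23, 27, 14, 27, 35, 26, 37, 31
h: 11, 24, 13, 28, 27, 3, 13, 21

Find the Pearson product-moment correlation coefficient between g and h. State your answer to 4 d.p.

0.3224

n = 8, Σg = 220, Σh = 140, Σg² = 6414, Σh² = 2998, Σgh = 3994
nΣgh − ΣgΣh = 31952 − 30800 = 1152
nΣg² − (Σg)² = 51312 − 48400 = 2912; nΣh² − (Σh)² = 23984 − 19600 = 4384
r = 1152 / √(2912 × 4384) = 1152 / 3572.9831 ≈ 0.3224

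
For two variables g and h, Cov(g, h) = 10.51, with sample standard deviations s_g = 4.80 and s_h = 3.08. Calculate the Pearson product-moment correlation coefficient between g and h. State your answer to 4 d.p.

r = Cov(g,h) / (s_g · s_h) = 10.51 / (4.80 × 3.08)
  = 10.51 / 14.7840 ≈ 0.7109

0.7109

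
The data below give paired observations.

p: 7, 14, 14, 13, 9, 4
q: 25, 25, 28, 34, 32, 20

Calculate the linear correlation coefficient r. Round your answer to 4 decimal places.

0.5587

n = 6, Σp = 61, Σq = 164, Σp² = 707, Σq² = 4614, Σpq = 1727
nΣpq − ΣpΣq = 10362 − 10004 = 358
nΣp² − (Σp)² = 4242 − 3721 = 521; nΣq² − (Σq)² = 27684 − 26896 = 788
r = 358 / √(521 × 788) = 358 / 640.7402 ≈ 0.5587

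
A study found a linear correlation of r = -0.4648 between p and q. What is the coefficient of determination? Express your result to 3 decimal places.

0.216

r² = (-0.4648)² = 0.216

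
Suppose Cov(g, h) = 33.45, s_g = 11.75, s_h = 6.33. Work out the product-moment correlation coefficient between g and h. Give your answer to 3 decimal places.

r = Cov(g,h) / (s_g · s_h) = 33.45 / (11.75 × 6.33)
  = 33.45 / 74.3775 ≈ 0.450

0.450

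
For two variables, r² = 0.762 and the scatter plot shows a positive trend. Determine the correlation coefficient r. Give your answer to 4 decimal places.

|r| = √0.762 = 0.8729
The association is positive, so r = 0.8729.

0.8729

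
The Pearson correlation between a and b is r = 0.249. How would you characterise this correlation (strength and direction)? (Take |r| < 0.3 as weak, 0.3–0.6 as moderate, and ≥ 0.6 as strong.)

weak positive

r = 0.249 > 0 so the relationship is positive.
|r| = 0.249, which falls in the weak range.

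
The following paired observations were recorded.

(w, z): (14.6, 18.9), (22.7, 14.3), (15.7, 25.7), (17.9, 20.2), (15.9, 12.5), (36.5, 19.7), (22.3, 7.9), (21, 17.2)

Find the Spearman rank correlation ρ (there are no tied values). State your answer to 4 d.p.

Rank w: 1, 7, 2, 4, 3, 8, 6, 5
Rank z: 5, 3, 8, 7, 2, 6, 1, 4
d = rank(w) − rank(z): -4, 4, -6, -3, 1, 2, 5, 1; Σd² = 108
ρ = 1 − 6Σd² / [n(n²−1)] = 1 − 6×108 / (8×63) = 1 − 648/504 ≈ -0.2857

-0.2857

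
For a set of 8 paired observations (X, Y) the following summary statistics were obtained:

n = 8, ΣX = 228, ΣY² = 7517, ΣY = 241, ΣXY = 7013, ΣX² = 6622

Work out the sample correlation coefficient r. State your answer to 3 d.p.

0.810

r = (nΣXY − ΣXΣY) / √[(nΣX² − (ΣX)²)(nΣY² − (ΣY)²)]
Numerator: 8×7013 − 228×241 = 1156
Denominator: √[(52976 − 51984)(60136 − 58081)] = √[992 × 2055] = 1427.7815
r = 1156 / 1427.7815 ≈ 0.810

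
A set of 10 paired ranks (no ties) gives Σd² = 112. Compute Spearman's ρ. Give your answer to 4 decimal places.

ρ = 1 − 6Σd² / [n(n²−1)] = 1 − 6×112 / (10×99)
  = 1 − 672/990 = 1 − 0.67879 ≈ 0.3212

0.3212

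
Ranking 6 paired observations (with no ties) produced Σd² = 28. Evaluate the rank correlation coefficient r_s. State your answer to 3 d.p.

ρ = 1 − 6Σd² / [n(n²−1)] = 1 − 6×28 / (6×35)
  = 1 − 168/210 = 1 − 0.8000 ≈ 0.200

0.200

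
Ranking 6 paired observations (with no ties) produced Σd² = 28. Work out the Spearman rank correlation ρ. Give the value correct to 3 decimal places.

ρ = 1 − 6Σd² / [n(n²−1)] = 1 − 6×28 / (6×35)
  = 1 − 168/210 = 1 − 0.8000 ≈ 0.200

0.200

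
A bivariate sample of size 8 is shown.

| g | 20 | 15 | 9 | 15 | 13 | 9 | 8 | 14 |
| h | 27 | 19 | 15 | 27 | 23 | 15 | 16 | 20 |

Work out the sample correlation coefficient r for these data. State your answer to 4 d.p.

0.8589

n = 8, Σg = 103, Σh = 162, Σg² = 1441, Σh² = 3454, Σgh = 2207
nΣgh − ΣgΣh = 17656 − 16686 = 970
nΣg² − (Σg)² = 11528 − 10609 = 919; nΣh² − (Σh)² = 27632 − 26244 = 1388
r = 970 / √(919 × 1388) = 970 / 1129.4122 ≈ 0.8589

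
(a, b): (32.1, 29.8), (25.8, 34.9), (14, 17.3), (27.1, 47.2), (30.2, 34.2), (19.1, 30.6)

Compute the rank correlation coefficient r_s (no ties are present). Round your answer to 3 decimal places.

Rank a: 6, 3, 1, 4, 5, 2
Rank b: 2, 5, 1, 6, 4, 3
d = rank(a) − rank(b): 4, -2, 0, -2, 1, -1; Σd² = 26
ρ = 1 − 6Σd² / [n(n²−1)] = 1 − 6×26 / (6×35) = 1 − 156/210 ≈ 0.257

0.257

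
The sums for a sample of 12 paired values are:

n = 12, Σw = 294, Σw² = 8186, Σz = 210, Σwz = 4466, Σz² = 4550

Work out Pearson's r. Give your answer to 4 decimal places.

-0.7321

r = (nΣwz − ΣwΣz) / √[(nΣw² − (Σw)²)(nΣz² − (Σz)²)]
Numerator: 12×4466 − 294×210 = -8148
Denominator: √[(98232 − 86436)(54600 − 44100)] = √[11796 × 10500] = 11129.1509
r = -8148 / 11129.1509 ≈ -0.7321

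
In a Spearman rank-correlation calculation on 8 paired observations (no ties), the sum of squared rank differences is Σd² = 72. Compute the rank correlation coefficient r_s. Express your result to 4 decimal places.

0.1429

ρ = 1 − 6Σd² / [n(n²−1)] = 1 − 6×72 / (8×63)
  = 1 − 432/504 = 1 − 0.85714 ≈ 0.1429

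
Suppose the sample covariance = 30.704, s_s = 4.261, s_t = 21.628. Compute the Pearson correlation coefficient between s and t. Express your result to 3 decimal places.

0.333

r = Cov(s,t) / (s_s · s_t) = 30.704 / (4.261 × 21.628)
  = 30.704 / 92.1569 ≈ 0.333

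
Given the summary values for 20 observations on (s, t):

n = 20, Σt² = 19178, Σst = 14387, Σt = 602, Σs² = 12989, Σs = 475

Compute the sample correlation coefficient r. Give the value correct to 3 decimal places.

0.067

r = (nΣst − ΣsΣt) / √[(nΣs² − (Σs)²)(nΣt² − (Σt)²)]
Numerator: 20×14387 − 475×602 = 1790
Denominator: √[(259780 − 225625)(383560 − 362404)] = √[34155 × 21156] = 26880.9074
r = 1790 / 26880.9074 ≈ 0.067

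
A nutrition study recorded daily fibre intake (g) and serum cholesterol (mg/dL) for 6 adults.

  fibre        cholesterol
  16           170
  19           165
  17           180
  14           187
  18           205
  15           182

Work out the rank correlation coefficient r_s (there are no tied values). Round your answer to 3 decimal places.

Rank fibre: 3, 6, 4, 1, 5, 2
Rank cholesterol: 2, 1, 3, 5, 6, 4
d = rank(fibre) − rank(cholesterol): 1, 5, 1, -4, -1, -2; Σd² = 48
ρ = 1 − 6Σd² / [n(n²−1)] = 1 − 6×48 / (6×35) = 1 − 288/210 ≈ -0.371

-0.371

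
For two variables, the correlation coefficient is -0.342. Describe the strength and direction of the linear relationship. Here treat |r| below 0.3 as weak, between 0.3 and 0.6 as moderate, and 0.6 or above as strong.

r = -0.342 < 0 so the relationship is negative.
|r| = 0.342, which falls in the moderate range.

moderate negative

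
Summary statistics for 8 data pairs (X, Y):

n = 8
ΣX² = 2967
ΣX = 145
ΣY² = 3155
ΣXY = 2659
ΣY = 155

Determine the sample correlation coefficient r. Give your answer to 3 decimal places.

r = (nΣXY − ΣXΣY) / √[(nΣX² − (ΣX)²)(nΣY² − (ΣY)²)]
Numerator: 8×2659 − 145×155 = -1203
Denominator: √[(23736 − 21025)(25240 − 24025)] = √[2711 × 1215] = 1814.9008
r = -1203 / 1814.9008 ≈ -0.663

-0.663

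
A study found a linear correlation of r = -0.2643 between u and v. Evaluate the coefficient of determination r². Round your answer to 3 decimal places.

0.070

r² = (-0.2643)² = 0.070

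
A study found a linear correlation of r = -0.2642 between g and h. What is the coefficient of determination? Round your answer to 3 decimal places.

0.070

r² = (-0.2642)² = 0.070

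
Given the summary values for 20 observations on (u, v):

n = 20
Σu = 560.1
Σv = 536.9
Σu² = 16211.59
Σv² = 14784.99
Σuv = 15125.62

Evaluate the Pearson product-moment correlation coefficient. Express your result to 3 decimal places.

0.203

r = (nΣuv − ΣuΣv) / √[(nΣu² − (Σu)²)(nΣv² − (Σv)²)]
Numerator: 20×15125.62 − 560.1×536.9 = 1794.71
Denominator: √[(324231.8 − 313712.01)(295699.8 − 288261.61)] = √[10519.79 × 7438.19] = 8845.8011
r = 1794.71 / 8845.8011 ≈ 0.203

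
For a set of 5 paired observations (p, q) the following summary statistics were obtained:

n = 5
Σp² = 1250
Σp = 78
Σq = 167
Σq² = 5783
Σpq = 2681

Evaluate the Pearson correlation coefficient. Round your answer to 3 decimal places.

0.918

r = (nΣpq − ΣpΣq) / √[(nΣp² − (Σp)²)(nΣq² − (Σq)²)]
Numerator: 5×2681 − 78×167 = 379
Denominator: √[(6250 − 6084)(28915 − 27889)] = √[166 × 1026] = 412.6936
r = 379 / 412.6936 ≈ 0.918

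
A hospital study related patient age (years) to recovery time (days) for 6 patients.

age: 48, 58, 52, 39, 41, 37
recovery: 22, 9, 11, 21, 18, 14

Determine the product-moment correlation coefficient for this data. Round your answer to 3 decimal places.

n = 6, Σx = 275, Σy = 95, Σx² = 12943, Σy² = 1647, Σxy = 4225
nΣxy − ΣxΣy = 25350 − 26125 = -775
nΣx² − (Σx)² = 77658 − 75625 = 2033; nΣy² − (Σy)² = 9882 − 9025 = 857
r = -775 / √(2033 × 857) = -775 / 1319.9549 ≈ -0.587

-0.587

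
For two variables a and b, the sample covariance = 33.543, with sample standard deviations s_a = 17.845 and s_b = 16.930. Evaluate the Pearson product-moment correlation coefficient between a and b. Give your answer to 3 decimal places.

r = Cov(a,b) / (s_a · s_b) = 33.543 / (17.845 × 16.930)
  = 33.543 / 302.1158 ≈ 0.111

0.111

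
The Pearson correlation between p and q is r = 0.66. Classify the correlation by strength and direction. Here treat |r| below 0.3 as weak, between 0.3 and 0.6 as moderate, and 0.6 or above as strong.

r = 0.66 > 0 so the relationship is positive.
|r| = 0.66, which falls in the strong range.

strong positive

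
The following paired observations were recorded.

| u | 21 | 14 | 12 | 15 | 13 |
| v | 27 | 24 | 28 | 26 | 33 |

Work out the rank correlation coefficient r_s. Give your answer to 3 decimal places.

Rank u: 5, 3, 1, 4, 2
Rank v: 3, 1, 4, 2, 5
d = rank(u) − rank(v): 2, 2, -3, 2, -3; Σd² = 30
ρ = 1 − 6Σd² / [n(n²−1)] = 1 − 6×30 / (5×24) = 1 − 180/120 ≈ -0.500

-0.500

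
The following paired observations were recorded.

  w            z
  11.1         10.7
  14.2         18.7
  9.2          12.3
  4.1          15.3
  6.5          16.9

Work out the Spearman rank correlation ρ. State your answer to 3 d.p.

0.100

Rank w: 4, 5, 3, 1, 2
Rank z: 1, 5, 2, 3, 4
d = rank(w) − rank(z): 3, 0, 1, -2, -2; Σd² = 18
ρ = 1 − 6Σd² / [n(n²−1)] = 1 − 6×18 / (5×24) = 1 − 108/120 ≈ 0.100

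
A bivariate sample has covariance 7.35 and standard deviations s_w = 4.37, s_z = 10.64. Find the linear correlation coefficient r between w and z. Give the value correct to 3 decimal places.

r = Cov(w,z) / (s_w · s_z) = 7.35 / (4.37 × 10.64)
  = 7.35 / 46.4968 ≈ 0.158

0.158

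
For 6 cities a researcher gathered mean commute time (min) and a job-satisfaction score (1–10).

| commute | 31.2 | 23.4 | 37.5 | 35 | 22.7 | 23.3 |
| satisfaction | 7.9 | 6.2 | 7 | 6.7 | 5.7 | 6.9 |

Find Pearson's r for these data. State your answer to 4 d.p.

n = 6, Σx = 173.1, Σy = 40.4, Σx² = 5210.43, Σy² = 274.84, Σxy = 1178.72
nΣxy − ΣxΣy = 7072.32 − 6993.24 = 79.08
nΣx² − (Σx)² = 31262.58 − 29963.61 = 1298.97; nΣy² − (Σy)² = 1649.04 − 1632.16 = 16.88
r = 79.08 / √(1298.97 × 16.88) = 79.08 / 148.0764 ≈ 0.5340

0.5340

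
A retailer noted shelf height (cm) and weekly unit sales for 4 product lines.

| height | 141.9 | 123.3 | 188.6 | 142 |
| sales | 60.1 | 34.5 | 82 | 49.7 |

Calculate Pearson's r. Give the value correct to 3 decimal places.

n = 4, Σx = 595.8, Σy = 226.3, Σx² = 91072.46, Σy² = 13996.35, Σxy = 35304.64
nΣxy − ΣxΣy = 141218.56 − 134829.54 = 6389.02
nΣx² − (Σx)² = 364289.84 − 354977.64 = 9312.2; nΣy² − (Σy)² = 55985.4 − 51211.69 = 4773.71
r = 6389.02 / √(9312.2 × 4773.71) = 6389.02 / 6667.3640 ≈ 0.958

0.958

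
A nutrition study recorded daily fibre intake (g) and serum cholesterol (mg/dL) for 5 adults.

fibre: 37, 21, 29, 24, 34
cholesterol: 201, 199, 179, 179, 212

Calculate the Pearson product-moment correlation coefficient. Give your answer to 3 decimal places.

n = 5, Σx = 145, Σy = 970, Σx² = 4383, Σy² = 189028, Σxy = 28311
nΣxy − ΣxΣy = 141555 − 140650 = 905
nΣx² − (Σx)² = 21915 − 21025 = 890; nΣy² − (Σy)² = 945140 − 940900 = 4240
r = 905 / √(890 × 4240) = 905 / 1942.5756 ≈ 0.466

0.466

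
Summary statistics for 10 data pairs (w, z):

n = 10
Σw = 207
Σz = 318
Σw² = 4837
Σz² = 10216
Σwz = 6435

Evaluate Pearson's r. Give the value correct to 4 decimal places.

r = (nΣwz − ΣwΣz) / √[(nΣw² − (Σw)²)(nΣz² − (Σz)²)]
Numerator: 10×6435 − 207×318 = -1476
Denominator: √[(48370 − 42849)(102160 − 101124)] = √[5521 × 1036] = 2391.6011
r = -1476 / 2391.6011 ≈ -0.6172

-0.6172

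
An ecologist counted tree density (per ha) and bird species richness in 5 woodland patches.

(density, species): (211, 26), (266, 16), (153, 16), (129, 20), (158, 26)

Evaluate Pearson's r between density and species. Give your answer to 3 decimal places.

-0.177

n = 5, Σx = 917, Σy = 104, Σx² = 180291, Σy² = 2264, Σxy = 18878
nΣxy − ΣxΣy = 94390 − 95368 = -978
nΣx² − (Σx)² = 901455 − 840889 = 60566; nΣy² − (Σy)² = 11320 − 10816 = 504
r = -978 / √(60566 × 504) = -978 / 5524.9673 ≈ -0.177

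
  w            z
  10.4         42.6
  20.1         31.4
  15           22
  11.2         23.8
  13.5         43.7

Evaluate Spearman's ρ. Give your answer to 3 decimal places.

Rank w: 1, 5, 4, 2, 3
Rank z: 4, 3, 1, 2, 5
d = rank(w) − rank(z): -3, 2, 3, 0, -2; Σd² = 26
ρ = 1 − 6Σd² / [n(n²−1)] = 1 − 6×26 / (5×24) = 1 − 156/120 ≈ -0.300

-0.300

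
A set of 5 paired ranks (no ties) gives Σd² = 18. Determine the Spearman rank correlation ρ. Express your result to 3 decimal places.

ρ = 1 − 6Σd² / [n(n²−1)] = 1 − 6×18 / (5×24)
  = 1 − 108/120 = 1 − 0.9000 ≈ 0.100

0.100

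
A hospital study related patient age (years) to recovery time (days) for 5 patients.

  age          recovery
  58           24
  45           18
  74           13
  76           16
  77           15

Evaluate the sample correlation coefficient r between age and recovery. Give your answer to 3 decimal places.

-0.596

n = 5, Σx = 330, Σy = 86, Σx² = 22570, Σy² = 1550, Σxy = 5535
nΣxy − ΣxΣy = 27675 − 28380 = -705
nΣx² − (Σx)² = 112850 − 108900 = 3950; nΣy² − (Σy)² = 7750 − 7396 = 354
r = -705 / √(3950 × 354) = -705 / 1182.4974 ≈ -0.596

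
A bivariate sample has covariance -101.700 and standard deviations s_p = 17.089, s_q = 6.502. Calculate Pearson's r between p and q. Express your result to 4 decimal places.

-0.9153

r = Cov(p,q) / (s_p · s_q) = -101.700 / (17.089 × 6.502)
  = -101.700 / 111.1127 ≈ -0.9153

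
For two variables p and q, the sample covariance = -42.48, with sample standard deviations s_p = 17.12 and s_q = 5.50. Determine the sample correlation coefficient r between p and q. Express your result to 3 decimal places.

-0.451

r = Cov(p,q) / (s_p · s_q) = -42.48 / (17.12 × 5.50)
  = -42.48 / 94.1600 ≈ -0.451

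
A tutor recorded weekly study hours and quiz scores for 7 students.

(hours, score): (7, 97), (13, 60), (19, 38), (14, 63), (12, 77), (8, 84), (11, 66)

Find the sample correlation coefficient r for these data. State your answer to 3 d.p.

n = 7, Σx = 84, Σy = 485, Σx² = 1104, Σy² = 35763, Σxy = 5385
nΣxy − ΣxΣy = 37695 − 40740 = -3045
nΣx² − (Σx)² = 7728 − 7056 = 672; nΣy² − (Σy)² = 250341 − 235225 = 15116
r = -3045 / √(672 × 15116) = -3045 / 3187.1542 ≈ -0.955

-0.955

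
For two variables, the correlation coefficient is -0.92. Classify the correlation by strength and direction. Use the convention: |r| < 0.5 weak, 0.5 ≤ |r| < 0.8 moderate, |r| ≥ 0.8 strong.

strong negative

r = -0.92 < 0 so the relationship is negative.
|r| = 0.92, which falls in the strong range.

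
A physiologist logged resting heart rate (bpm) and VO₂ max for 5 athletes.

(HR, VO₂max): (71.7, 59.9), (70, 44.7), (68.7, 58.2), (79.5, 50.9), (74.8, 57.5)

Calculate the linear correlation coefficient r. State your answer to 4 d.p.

-0.1060

n = 5, Σx = 364.7, Σy = 271.2, Σx² = 26675.87, Σy² = 14870.4, Σxy = 19769.72
nΣxy − ΣxΣy = 98848.6 − 98906.64 = -58.04
nΣx² − (Σx)² = 133379.35 − 133006.09 = 373.26; nΣy² − (Σy)² = 74352 − 73549.44 = 802.56
r = -58.04 / √(373.26 × 802.56) = -58.04 / 547.3240 ≈ -0.1060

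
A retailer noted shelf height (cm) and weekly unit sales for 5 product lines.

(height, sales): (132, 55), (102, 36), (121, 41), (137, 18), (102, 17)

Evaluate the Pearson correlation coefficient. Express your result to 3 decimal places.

0.240

n = 5, Σx = 594, Σy = 167, Σx² = 71642, Σy² = 6615, Σxy = 20093
nΣxy − ΣxΣy = 100465 − 99198 = 1267
nΣx² − (Σx)² = 358210 − 352836 = 5374; nΣy² − (Σy)² = 33075 − 27889 = 5186
r = 1267 / √(5374 × 5186) = 1267 / 5279.1632 ≈ 0.240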